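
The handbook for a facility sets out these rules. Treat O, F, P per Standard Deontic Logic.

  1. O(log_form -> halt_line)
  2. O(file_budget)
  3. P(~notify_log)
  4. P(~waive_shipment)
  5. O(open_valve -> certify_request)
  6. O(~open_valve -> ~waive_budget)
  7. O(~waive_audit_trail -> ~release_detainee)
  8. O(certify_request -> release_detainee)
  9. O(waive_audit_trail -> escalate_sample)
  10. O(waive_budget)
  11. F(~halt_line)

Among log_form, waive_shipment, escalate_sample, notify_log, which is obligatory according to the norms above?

escalate_sample

Premise 10 states O(waive_budget) outright.
Premise 6 is O(~open_valve -> ~waive_budget); contrapositively O(waive_budget -> open_valve). Since O(waive_budget) holds, K gives O(open_valve).
With premise 5, O(open_valve -> certify_request), the K-axiom yields O(certify_request).
Premise 8 is O(certify_request -> release_detainee); since O(certify_request), deontic closure gives O(release_detainee).
Premise 7 is O(~waive_audit_trail -> ~release_detainee); contrapositively O(release_detainee -> waive_audit_trail). Since O(release_detainee) holds, K gives O(waive_audit_trail).
With premise 9, O(waive_audit_trail -> escalate_sample), the K-axiom yields O(escalate_sample).
So O(escalate_sample) holds — escalate_sample is obligatory. None of the other listed options is made obligatory by any chain of premises.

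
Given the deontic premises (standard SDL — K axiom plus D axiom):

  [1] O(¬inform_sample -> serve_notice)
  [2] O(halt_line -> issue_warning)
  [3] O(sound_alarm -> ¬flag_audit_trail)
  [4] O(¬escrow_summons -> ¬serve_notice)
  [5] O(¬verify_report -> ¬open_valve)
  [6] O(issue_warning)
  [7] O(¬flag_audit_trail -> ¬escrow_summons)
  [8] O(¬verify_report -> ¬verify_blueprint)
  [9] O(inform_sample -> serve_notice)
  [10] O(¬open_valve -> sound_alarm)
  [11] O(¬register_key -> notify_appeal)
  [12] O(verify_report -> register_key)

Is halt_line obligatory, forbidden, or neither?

Premise 2 is O(halt_line -> issue_warning); even if O(issue_warning) held, inferring O(halt_line) would be affirming the consequent — invalid.
No premise or chain of K-axiom applications forces O(halt_line), and none forces O(¬halt_line). So halt_line is neither obligatory nor forbidden under these norms.

Neither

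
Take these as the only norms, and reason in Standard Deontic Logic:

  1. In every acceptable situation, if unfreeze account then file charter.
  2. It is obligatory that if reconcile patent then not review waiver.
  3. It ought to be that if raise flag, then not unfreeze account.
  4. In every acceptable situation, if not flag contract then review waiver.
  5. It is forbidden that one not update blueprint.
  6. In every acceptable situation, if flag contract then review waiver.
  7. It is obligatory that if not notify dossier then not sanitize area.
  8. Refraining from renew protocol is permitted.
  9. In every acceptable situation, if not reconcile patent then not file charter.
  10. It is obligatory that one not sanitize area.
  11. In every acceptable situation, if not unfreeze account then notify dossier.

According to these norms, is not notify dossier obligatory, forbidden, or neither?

Premises 4 and 6 are O(¬flag_contract → review_waiver) and O(flag_contract → review_waiver); every ideal world satisfies ¬flag_contract or flag_contract, so in either case review_waiver holds — hence O(review_waiver).
The contrapositive of premise 2 (O(reconcile_patent → ¬review_waiver)) is O(review_waiver → ¬reconcile_patent), and O(review_waiver) is already established, so O(¬reconcile_patent).
With premise 9, O(¬reconcile_patent → ¬file_charter), the K-axiom yields O(¬file_charter).
Premise 1 is O(unfreeze_account → file_charter); contrapositively O(¬file_charter → ¬unfreeze_account). Since O(¬file_charter) holds, K gives O(¬unfreeze_account).
Applying K to premise 11 (O(¬unfreeze_account → notify_dossier)) and O(¬unfreeze_account) yields O(notify_dossier).
Premises 3, 5, 7, 8, 10 do not contribute to this derivation.
Thus O(notify_dossier), which is F(¬notify_dossier): ¬notify_dossier is forbidden.

Forbidden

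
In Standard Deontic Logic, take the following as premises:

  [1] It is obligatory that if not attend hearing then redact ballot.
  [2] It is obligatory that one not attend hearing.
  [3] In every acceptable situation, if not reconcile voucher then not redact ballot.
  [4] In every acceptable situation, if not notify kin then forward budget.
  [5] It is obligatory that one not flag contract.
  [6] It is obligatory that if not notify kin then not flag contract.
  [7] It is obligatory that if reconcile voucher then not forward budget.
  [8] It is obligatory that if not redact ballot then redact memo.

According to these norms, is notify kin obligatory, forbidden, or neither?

Obligatory

From premise 2 we have O(¬attend_hearing).
Applying K to premise 1 (O(¬attend_hearing → redact_ballot)) and O(¬attend_hearing) yields O(redact_ballot).
Premise 3 is O(¬reconcile_voucher → ¬redact_ballot); contrapositively O(redact_ballot → reconcile_voucher). Since O(redact_ballot) holds, K gives O(reconcile_voucher).
With premise 7, O(reconcile_voucher → ¬forward_budget), the K-axiom yields O(¬forward_budget).
Premise 4, O(¬notify_kin → forward_budget), contraposes to O(¬forward_budget → notify_kin); with O(¬forward_budget) we get O(notify_kin).
Premises 5, 6, 8 do not contribute to this derivation.
Hence notify_kin is obligatory.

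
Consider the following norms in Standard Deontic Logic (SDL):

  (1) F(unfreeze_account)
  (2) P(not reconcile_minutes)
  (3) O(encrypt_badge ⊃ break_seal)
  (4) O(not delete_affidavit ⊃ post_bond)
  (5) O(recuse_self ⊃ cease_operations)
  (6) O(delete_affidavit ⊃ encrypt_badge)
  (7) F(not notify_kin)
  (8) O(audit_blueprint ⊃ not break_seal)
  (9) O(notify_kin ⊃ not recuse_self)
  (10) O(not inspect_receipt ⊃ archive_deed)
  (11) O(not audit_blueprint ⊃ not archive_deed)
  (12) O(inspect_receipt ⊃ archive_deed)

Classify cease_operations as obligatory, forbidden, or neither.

Premise 5 is O(recuse_self ⊃ cease_operations), but O(recuse_self) is not derivable from the premises, so it does not yield O(cease_operations).
No premise or chain of K-axiom applications forces O(cease_operations), and none forces O(not cease_operations). So cease_operations is neither obligatory nor forbidden under these norms.

Neither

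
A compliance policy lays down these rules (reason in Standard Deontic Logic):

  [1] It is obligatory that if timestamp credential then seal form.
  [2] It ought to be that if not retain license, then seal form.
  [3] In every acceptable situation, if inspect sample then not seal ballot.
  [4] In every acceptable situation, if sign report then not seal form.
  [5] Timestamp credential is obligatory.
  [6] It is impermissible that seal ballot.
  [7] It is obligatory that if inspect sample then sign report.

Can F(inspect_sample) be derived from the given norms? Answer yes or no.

Yes

Premise 5 gives O(timestamp_credential).
Premise 1 is O(timestamp_credential → seal_form); since O(timestamp_credential), deontic closure gives O(seal_form).
Premise 4 is O(sign_report → ¬seal_form); contrapositively O(seal_form → ¬sign_report). Since O(seal_form) holds, K gives O(¬sign_report).
Premise 7, O(inspect_sample → sign_report), contraposes to O(¬sign_report → ¬inspect_sample); with O(¬sign_report) we get O(¬inspect_sample).
Premises 2, 3, 6 do not contribute to this derivation.
So O(¬inspect_sample) holds, i.e. F(inspect_sample). The claim follows.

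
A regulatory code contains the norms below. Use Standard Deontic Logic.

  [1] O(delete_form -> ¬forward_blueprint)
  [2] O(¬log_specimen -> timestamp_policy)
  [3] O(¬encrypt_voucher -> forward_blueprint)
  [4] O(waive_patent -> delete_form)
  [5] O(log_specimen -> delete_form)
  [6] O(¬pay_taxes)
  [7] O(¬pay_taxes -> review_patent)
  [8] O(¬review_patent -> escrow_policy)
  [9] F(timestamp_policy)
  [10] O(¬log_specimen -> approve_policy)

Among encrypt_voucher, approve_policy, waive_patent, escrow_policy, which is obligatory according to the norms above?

encrypt_voucher

Premise 9, F(timestamp_policy), is equivalent to O(¬timestamp_policy).
Premise 2 is O(¬log_specimen -> timestamp_policy); contrapositively O(¬timestamp_policy -> log_specimen). Since O(¬timestamp_policy) holds, K gives O(log_specimen).
With premise 5, O(log_specimen -> delete_form), the K-axiom yields O(delete_form).
With premise 1, O(delete_form -> ¬forward_blueprint), the K-axiom yields O(¬forward_blueprint).
Premise 3, O(¬encrypt_voucher -> forward_blueprint), contraposes to O(¬forward_blueprint -> encrypt_voucher); with O(¬forward_blueprint) we get O(encrypt_voucher).
So O(encrypt_voucher) holds — encrypt_voucher is obligatory. None of the other listed options is made obligatory by any chain of premises.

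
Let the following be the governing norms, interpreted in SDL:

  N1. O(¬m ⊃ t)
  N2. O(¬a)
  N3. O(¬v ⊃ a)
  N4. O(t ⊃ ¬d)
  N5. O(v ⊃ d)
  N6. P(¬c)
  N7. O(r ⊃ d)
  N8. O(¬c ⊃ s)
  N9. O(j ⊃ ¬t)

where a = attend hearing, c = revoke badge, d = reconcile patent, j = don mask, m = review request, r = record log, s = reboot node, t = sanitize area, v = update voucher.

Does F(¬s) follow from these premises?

Premise 8 is O(¬c ⊃ s), but O(¬c) is not derivable from the premises (the permission P(¬c) asserts only ¬O(c), not O(¬c)), so it does not yield O(s).
No other premise forces O(s). An ideal world satisfying every premise can still have ¬s true, so F(¬s) is not derivable.

No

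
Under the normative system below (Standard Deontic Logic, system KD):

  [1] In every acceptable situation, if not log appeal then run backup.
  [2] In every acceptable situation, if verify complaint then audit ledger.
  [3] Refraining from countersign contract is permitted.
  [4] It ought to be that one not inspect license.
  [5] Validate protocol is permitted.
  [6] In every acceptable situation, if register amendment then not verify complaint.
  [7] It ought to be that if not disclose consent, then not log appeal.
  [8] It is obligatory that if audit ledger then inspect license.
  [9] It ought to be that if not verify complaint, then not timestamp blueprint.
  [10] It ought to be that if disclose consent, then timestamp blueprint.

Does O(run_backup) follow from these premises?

Yes

From premise 4 we have O(¬inspect_license).
The contrapositive of premise 8 (O(audit_ledger → inspect_license)) is O(¬inspect_license → ¬audit_ledger), and O(¬inspect_license) is already established, so O(¬audit_ledger).
The contrapositive of premise 2 (O(verify_complaint → audit_ledger)) is O(¬audit_ledger → ¬verify_complaint), and O(¬audit_ledger) is already established, so O(¬verify_complaint).
With premise 9, O(¬verify_complaint → ¬timestamp_blueprint), the K-axiom yields O(¬timestamp_blueprint).
Premise 10, O(disclose_consent → timestamp_blueprint), contraposes to O(¬timestamp_blueprint → ¬disclose_consent); with O(¬timestamp_blueprint) we get O(¬disclose_consent).
Applying K to premise 7 (O(¬disclose_consent → ¬log_appeal)) and O(¬disclose_consent) yields O(¬log_appeal).
Applying K to premise 1 (O(¬log_appeal → run_backup)) and O(¬log_appeal) yields O(run_backup).
Premises 3, 5, 6 do not contribute to this derivation.
So O(run_backup) follows.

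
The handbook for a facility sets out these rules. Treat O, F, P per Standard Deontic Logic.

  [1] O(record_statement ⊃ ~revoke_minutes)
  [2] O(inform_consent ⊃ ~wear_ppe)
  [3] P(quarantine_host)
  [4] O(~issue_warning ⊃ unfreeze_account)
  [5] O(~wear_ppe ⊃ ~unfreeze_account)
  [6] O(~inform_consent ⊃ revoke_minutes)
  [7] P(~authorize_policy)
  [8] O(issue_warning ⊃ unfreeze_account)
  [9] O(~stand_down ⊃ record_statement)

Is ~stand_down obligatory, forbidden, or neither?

Forbidden

Premises 8 and 4 are O(issue_warning ⊃ unfreeze_account) and O(~issue_warning ⊃ unfreeze_account); every ideal world satisfies issue_warning or ~issue_warning, so in either case unfreeze_account holds — hence O(unfreeze_account).
Premise 5 is O(~wear_ppe ⊃ ~unfreeze_account); contrapositively O(unfreeze_account ⊃ wear_ppe). Since O(unfreeze_account) holds, K gives O(wear_ppe).
Premise 2 is O(inform_consent ⊃ ~wear_ppe); contrapositively O(wear_ppe ⊃ ~inform_consent). Since O(wear_ppe) holds, K gives O(~inform_consent).
From O(~inform_consent) and premise 6, O(~inform_consent ⊃ revoke_minutes), we obtain O(revoke_minutes).
Premise 1 is O(record_statement ⊃ ~revoke_minutes); contrapositively O(revoke_minutes ⊃ ~record_statement). Since O(revoke_minutes) holds, K gives O(~record_statement).
The contrapositive of premise 9 (O(~stand_down ⊃ record_statement)) is O(~record_statement ⊃ stand_down), and O(~record_statement) is already established, so O(stand_down).
Premises 3, 7 do not contribute to this derivation.
Thus O(stand_down), which is F(~stand_down): ~stand_down is forbidden.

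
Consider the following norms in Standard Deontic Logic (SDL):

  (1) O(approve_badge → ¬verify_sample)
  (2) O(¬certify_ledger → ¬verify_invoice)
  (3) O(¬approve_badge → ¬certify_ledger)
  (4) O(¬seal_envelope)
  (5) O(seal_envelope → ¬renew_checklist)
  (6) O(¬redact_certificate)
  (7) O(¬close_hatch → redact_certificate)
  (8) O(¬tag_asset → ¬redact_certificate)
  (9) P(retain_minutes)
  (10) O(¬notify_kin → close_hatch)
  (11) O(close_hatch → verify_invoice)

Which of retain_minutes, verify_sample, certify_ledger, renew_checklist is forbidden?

From premise 6 we have O(¬redact_certificate).
The contrapositive of premise 7 (O(¬close_hatch → redact_certificate)) is O(¬redact_certificate → close_hatch), and O(¬redact_certificate) is already established, so O(close_hatch).
From O(close_hatch) and premise 11, O(close_hatch → verify_invoice), we obtain O(verify_invoice).
The contrapositive of premise 2 (O(¬certify_ledger → ¬verify_invoice)) is O(verify_invoice → certify_ledger), and O(verify_invoice) is already established, so O(certify_ledger).
Premise 3, O(¬approve_badge → ¬certify_ledger), contraposes to O(certify_ledger → approve_badge); with O(certify_ledger) we get O(approve_badge).
Premise 1 is O(approve_badge → ¬verify_sample); since O(approve_badge), deontic closure gives O(¬verify_sample).
So O(¬verify_sample) holds, i.e. verify_sample is forbidden. None of the other listed options is forbidden under the premises.

verify_sample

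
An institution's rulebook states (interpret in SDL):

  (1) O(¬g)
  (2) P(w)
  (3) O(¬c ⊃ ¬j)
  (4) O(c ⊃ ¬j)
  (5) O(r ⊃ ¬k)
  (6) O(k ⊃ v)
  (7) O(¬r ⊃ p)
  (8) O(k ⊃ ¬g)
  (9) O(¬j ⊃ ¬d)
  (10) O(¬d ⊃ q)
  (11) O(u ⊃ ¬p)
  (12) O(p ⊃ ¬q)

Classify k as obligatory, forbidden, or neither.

Premises 4 and 3 cover both cases: O(c ⊃ ¬j) and O(¬c ⊃ ¬j). Since c ∨ ¬c is a tautology, O(¬j) follows.
Applying K to premise 9 (O(¬j ⊃ ¬d)) and O(¬j) yields O(¬d).
Applying K to premise 10 (O(¬d ⊃ q)) and O(¬d) yields O(q).
Premise 12, O(p ⊃ ¬q), contraposes to O(q ⊃ ¬p); with O(q) we get O(¬p).
The contrapositive of premise 7 (O(¬r ⊃ p)) is O(¬p ⊃ r), and O(¬p) is already established, so O(r).
Applying K to premise 5 (O(r ⊃ ¬k)) and O(r) yields O(¬k).
Premises 1, 2, 6, 8, 11 do not contribute to this derivation.
Thus O(¬k), which is F(k): k is forbidden.

Forbidden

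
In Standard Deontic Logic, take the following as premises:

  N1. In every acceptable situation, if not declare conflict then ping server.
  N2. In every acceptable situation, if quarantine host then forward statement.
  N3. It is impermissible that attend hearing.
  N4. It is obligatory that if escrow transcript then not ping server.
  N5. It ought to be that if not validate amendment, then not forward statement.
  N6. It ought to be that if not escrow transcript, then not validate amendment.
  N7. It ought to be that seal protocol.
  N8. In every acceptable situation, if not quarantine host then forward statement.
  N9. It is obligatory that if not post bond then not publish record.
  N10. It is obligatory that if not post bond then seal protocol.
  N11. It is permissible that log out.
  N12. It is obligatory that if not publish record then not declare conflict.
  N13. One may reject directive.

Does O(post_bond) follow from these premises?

Premises 8 and 2 cover both cases: O(¬quarantine_host → forward_statement) and O(quarantine_host → forward_statement). Since ¬quarantine_host ∨ quarantine_host is a tautology, O(forward_statement) follows.
The contrapositive of premise 5 (O(¬validate_amendment → ¬forward_statement)) is O(forward_statement → validate_amendment), and O(forward_statement) is already established, so O(validate_amendment).
Premise 6 is O(¬escrow_transcript → ¬validate_amendment); contrapositively O(validate_amendment → escrow_transcript). Since O(validate_amendment) holds, K gives O(escrow_transcript).
Applying K to premise 4 (O(escrow_transcript → ¬ping_server)) and O(escrow_transcript) yields O(¬ping_server).
Premise 1 is O(¬declare_conflict → ping_server); contrapositively O(¬ping_server → declare_conflict). Since O(¬ping_server) holds, K gives O(declare_conflict).
Premise 12, O(¬publish_record → ¬declare_conflict), contraposes to O(declare_conflict → publish_record); with O(declare_conflict) we get O(publish_record).
Premise 9 is O(¬post_bond → ¬publish_record); contrapositively O(publish_record → post_bond). Since O(publish_record) holds, K gives O(post_bond).
Premises 3, 7, 10, 11, 13 do not contribute to this derivation.
So O(post_bond) follows.

Yes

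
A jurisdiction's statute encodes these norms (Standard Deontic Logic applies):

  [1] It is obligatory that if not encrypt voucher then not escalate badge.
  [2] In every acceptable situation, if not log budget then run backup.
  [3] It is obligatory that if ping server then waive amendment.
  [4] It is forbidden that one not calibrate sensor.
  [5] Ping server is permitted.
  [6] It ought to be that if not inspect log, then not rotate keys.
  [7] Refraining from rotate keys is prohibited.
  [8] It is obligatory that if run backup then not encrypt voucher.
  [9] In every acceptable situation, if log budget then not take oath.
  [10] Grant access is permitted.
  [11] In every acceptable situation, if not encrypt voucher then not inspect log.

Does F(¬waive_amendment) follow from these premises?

No

Premise 3 is O(ping_server → waive_amendment), but O(ping_server) is not derivable from the premises (the permission P(ping_server) asserts only ¬O(¬ping_server), not O(ping_server)), so it does not yield O(waive_amendment).
No other premise forces O(waive_amendment). An ideal world satisfying every premise can still have ¬waive_amendment true, so F(¬waive_amendment) is not derivable.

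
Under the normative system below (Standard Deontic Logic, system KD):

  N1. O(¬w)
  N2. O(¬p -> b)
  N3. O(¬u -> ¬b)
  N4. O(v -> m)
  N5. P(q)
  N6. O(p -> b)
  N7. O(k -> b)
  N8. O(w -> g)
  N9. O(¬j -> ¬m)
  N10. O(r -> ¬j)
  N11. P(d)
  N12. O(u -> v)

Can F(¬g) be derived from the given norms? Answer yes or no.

Premise 8 is O(w -> g), but O(w) is not derivable from the premises, so it does not yield O(g).
No other premise forces O(g). An ideal world satisfying every premise can still have ¬g true, so F(¬g) is not derivable.

No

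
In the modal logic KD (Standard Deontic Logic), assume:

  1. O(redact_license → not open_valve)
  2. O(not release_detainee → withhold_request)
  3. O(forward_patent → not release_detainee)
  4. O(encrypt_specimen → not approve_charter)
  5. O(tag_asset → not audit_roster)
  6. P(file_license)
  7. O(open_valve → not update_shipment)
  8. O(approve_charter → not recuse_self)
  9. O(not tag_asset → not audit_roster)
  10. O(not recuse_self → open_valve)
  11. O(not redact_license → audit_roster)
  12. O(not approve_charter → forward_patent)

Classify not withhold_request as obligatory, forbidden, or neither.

Premises 9 and 5 are O(not tag_asset → not audit_roster) and O(tag_asset → not audit_roster); every ideal world satisfies not tag_asset or tag_asset, so in either case not audit_roster holds — hence O(not audit_roster).
Premise 11 is O(not redact_license → audit_roster); contrapositively O(not audit_roster → redact_license). Since O(not audit_roster) holds, K gives O(redact_license).
Premise 1 is O(redact_license → not open_valve); since O(redact_license), deontic closure gives O(not open_valve).
Premise 10, O(not recuse_self → open_valve), contraposes to O(not open_valve → recuse_self); with O(not open_valve) we get O(recuse_self).
Premise 8 is O(approve_charter → not recuse_self); contrapositively O(recuse_self → not approve_charter). Since O(recuse_self) holds, K gives O(not approve_charter).
Premise 12 is O(not approve_charter → forward_patent); since O(not approve_charter), deontic closure gives O(forward_patent).
Applying K to premise 3 (O(forward_patent → not release_detainee)) and O(forward_patent) yields O(not release_detainee).
Premise 2 is O(not release_detainee → withhold_request); since O(not release_detainee), deontic closure gives O(withhold_request).
Premises 4, 6, 7 do not contribute to this derivation.
Thus O(withhold_request), which is F(not withhold_request): not withhold_request is forbidden.

Forbidden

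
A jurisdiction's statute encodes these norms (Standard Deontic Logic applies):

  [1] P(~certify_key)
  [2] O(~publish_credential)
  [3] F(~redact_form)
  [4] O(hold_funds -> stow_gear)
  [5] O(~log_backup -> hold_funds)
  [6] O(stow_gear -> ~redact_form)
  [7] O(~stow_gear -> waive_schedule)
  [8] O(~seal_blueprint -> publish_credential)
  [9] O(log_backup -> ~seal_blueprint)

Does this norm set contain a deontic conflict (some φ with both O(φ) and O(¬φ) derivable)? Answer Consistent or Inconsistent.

Inconsistent

Premise 2 states O(~publish_credential) outright.
Premise 8 is O(~seal_blueprint -> publish_credential); contrapositively O(~publish_credential -> seal_blueprint). Since O(~publish_credential) holds, K gives O(seal_blueprint).
The contrapositive of premise 9 (O(log_backup -> ~seal_blueprint)) is O(seal_blueprint -> ~log_backup), and O(seal_blueprint) is already established, so O(~log_backup).
Applying K to premise 5 (O(~log_backup -> hold_funds)) and O(~log_backup) yields O(hold_funds).
Applying K to premise 4 (O(hold_funds -> stow_gear)) and O(hold_funds) yields O(stow_gear).
Premise 6 is O(stow_gear -> ~redact_form); since O(stow_gear), deontic closure gives O(~redact_form).
However, F(~redact_form) at premise 3 amounts to O(redact_form).
We now have both O(~redact_form) and O(redact_form) — redact_form is simultaneously obligatory and forbidden, violating the D-axiom.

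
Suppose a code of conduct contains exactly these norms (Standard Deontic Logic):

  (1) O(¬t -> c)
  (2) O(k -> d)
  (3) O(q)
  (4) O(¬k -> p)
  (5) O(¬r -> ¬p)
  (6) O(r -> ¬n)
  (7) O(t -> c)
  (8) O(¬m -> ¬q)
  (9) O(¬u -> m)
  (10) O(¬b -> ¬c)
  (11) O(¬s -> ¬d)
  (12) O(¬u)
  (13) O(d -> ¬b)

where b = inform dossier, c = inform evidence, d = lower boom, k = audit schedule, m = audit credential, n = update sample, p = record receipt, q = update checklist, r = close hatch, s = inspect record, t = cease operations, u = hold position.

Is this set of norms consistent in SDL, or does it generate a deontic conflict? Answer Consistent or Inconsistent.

Consistent

Premise 8 is O(¬m -> ¬q), but O(¬m) is not derivable from the premises, so it does not yield O(¬q).
So O(¬q) is not derivable, and the apparent clash with O(q) does not arise.
A world satisfying every obligation exists (e.g. b=true, c=true, d=false, k=false, m=true, n=false, p=true, q=true, r=true, s=false, t=false, u=false); no atom is both obligatory and forbidden, so the set is consistent.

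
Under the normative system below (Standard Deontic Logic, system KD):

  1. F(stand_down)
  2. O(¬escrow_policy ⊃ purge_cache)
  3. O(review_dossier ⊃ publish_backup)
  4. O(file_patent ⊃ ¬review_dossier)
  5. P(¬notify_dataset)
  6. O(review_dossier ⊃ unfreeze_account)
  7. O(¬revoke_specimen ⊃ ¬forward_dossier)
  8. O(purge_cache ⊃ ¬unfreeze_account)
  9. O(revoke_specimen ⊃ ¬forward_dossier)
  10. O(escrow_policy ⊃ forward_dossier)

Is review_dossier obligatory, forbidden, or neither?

By case analysis on revoke_specimen: premise 9 gives O(revoke_specimen ⊃ ¬forward_dossier) and premise 7 gives O(¬revoke_specimen ⊃ ¬forward_dossier), so O(¬forward_dossier) either way.
The contrapositive of premise 10 (O(escrow_policy ⊃ forward_dossier)) is O(¬forward_dossier ⊃ ¬escrow_policy), and O(¬forward_dossier) is already established, so O(¬escrow_policy).
With premise 2, O(¬escrow_policy ⊃ purge_cache), the K-axiom yields O(purge_cache).
Premise 8 is O(purge_cache ⊃ ¬unfreeze_account); since O(purge_cache), deontic closure gives O(¬unfreeze_account).
The contrapositive of premise 6 (O(review_dossier ⊃ unfreeze_account)) is O(¬unfreeze_account ⊃ ¬review_dossier), and O(¬unfreeze_account) is already established, so O(¬review_dossier).
Premises 1, 3, 4, 5 do not contribute to this derivation.
Thus O(¬review_dossier), which is F(review_dossier): review_dossier is forbidden.

Forbidden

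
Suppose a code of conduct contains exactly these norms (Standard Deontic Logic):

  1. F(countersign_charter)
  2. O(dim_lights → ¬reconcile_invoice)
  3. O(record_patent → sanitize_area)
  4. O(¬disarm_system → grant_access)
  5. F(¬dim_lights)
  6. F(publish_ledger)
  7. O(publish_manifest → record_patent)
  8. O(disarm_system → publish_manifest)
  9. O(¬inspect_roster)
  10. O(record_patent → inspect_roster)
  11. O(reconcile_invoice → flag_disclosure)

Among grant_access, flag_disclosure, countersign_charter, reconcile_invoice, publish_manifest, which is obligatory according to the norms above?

grant_access

From premise 9 we have O(¬inspect_roster).
Premise 10, O(record_patent → inspect_roster), contraposes to O(¬inspect_roster → ¬record_patent); with O(¬inspect_roster) we get O(¬record_patent).
Premise 7, O(publish_manifest → record_patent), contraposes to O(¬record_patent → ¬publish_manifest); with O(¬record_patent) we get O(¬publish_manifest).
The contrapositive of premise 8 (O(disarm_system → publish_manifest)) is O(¬publish_manifest → ¬disarm_system), and O(¬publish_manifest) is already established, so O(¬disarm_system).
With premise 4, O(¬disarm_system → grant_access), the K-axiom yields O(grant_access).
So O(grant_access) holds — grant_access is obligatory. None of the other listed options is made obligatory by any chain of premises.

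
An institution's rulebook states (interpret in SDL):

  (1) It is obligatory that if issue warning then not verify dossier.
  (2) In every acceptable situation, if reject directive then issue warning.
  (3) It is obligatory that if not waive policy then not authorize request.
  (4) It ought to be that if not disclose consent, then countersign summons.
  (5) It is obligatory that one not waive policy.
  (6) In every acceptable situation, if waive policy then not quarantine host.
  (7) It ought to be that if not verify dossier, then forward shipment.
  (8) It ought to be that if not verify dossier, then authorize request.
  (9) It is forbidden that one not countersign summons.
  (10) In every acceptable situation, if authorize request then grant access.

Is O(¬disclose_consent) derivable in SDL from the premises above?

No

Premise 4 is O(¬disclose_consent → countersign_summons); even if O(countersign_summons) held, inferring O(¬disclose_consent) would be affirming the consequent — invalid.
No other premise forces O(¬disclose_consent). An ideal world satisfying every premise can still have ¬disclose_consent false, so O(¬disclose_consent) is not derivable.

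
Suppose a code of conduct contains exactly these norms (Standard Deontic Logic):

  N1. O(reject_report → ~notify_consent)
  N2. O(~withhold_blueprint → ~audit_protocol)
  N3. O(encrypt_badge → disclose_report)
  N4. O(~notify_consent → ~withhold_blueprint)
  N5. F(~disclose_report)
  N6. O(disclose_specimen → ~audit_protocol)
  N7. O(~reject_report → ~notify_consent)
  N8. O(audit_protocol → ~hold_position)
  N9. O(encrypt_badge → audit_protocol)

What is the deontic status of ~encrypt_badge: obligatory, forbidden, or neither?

By case analysis on reject_report: premise 1 gives O(reject_report → ~notify_consent) and premise 7 gives O(~reject_report → ~notify_consent), so O(~notify_consent) either way.
With premise 4, O(~notify_consent → ~withhold_blueprint), the K-axiom yields O(~withhold_blueprint).
With premise 2, O(~withhold_blueprint → ~audit_protocol), the K-axiom yields O(~audit_protocol).
Premise 9, O(encrypt_badge → audit_protocol), contraposes to O(~audit_protocol → ~encrypt_badge); with O(~audit_protocol) we get O(~encrypt_badge).
Premises 3, 5, 6, 8 do not contribute to this derivation.
Hence ~encrypt_badge is obligatory.

Obligatory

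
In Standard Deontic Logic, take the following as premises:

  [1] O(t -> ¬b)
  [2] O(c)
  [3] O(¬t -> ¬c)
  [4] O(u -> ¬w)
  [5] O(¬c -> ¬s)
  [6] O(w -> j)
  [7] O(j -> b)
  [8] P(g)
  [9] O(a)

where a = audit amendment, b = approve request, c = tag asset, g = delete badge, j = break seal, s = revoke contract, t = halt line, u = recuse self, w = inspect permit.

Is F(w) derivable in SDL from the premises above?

Premise 2 states O(c) outright.
Premise 3, O(¬t -> ¬c), contraposes to O(c -> t); with O(c) we get O(t).
Applying K to premise 1 (O(t -> ¬b)) and O(t) yields O(¬b).
The contrapositive of premise 7 (O(j -> b)) is O(¬b -> ¬j), and O(¬b) is already established, so O(¬j).
The contrapositive of premise 6 (O(w -> j)) is O(¬j -> ¬w), and O(¬j) is already established, so O(¬w).
Premises 4, 5, 8, 9 do not contribute to this derivation.
So O(¬w) holds, i.e. F(w). The claim follows.

Yes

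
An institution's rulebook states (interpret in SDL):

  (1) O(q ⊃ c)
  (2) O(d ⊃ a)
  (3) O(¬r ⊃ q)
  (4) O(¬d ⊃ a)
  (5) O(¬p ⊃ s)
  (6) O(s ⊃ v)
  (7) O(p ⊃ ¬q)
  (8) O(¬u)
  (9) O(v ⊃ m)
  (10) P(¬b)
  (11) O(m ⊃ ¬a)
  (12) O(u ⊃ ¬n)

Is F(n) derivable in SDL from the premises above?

Premise 12 is O(u ⊃ ¬n), but O(u) is not derivable from the premises, so it does not yield O(¬n).
No other premise forces O(¬n). An ideal world satisfying every premise can still have n true, so F(n) is not derivable.

No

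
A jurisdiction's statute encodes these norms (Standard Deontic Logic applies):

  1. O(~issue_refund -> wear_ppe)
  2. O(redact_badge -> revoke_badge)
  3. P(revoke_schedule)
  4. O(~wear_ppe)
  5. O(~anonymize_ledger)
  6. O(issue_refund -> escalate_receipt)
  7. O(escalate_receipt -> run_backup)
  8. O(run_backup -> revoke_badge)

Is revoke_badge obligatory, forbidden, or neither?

Obligatory

Premise 4 states O(~wear_ppe) outright.
The contrapositive of premise 1 (O(~issue_refund -> wear_ppe)) is O(~wear_ppe -> issue_refund), and O(~wear_ppe) is already established, so O(issue_refund).
From O(issue_refund) and premise 6, O(issue_refund -> escalate_receipt), we obtain O(escalate_receipt).
Applying K to premise 7 (O(escalate_receipt -> run_backup)) and O(escalate_receipt) yields O(run_backup).
Premise 8 is O(run_backup -> revoke_badge); since O(run_backup), deontic closure gives O(revoke_badge).
Premises 2, 3, 5 do not contribute to this derivation.
Hence revoke_badge is obligatory.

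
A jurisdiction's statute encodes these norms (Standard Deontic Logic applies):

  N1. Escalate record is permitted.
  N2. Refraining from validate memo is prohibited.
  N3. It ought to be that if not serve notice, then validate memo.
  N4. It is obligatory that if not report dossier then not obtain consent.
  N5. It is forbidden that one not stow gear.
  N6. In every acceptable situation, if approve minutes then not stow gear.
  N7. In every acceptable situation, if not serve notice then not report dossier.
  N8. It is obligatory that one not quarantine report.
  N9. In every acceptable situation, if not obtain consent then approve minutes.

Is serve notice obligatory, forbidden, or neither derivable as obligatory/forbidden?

F(¬stow_gear) at premise 5 means O(stow_gear).
Premise 6 is O(approve_minutes → ¬stow_gear); contrapositively O(stow_gear → ¬approve_minutes). Since O(stow_gear) holds, K gives O(¬approve_minutes).
Premise 9 is O(¬obtain_consent → approve_minutes); contrapositively O(¬approve_minutes → obtain_consent). Since O(¬approve_minutes) holds, K gives O(obtain_consent).
Premise 4 is O(¬report_dossier → ¬obtain_consent); contrapositively O(obtain_consent → report_dossier). Since O(obtain_consent) holds, K gives O(report_dossier).
Premise 7, O(¬serve_notice → ¬report_dossier), contraposes to O(report_dossier → serve_notice); with O(report_dossier) we get O(serve_notice).
Premises 1, 2, 3, 8 do not contribute to this derivation.
Hence serve_notice is obligatory.

Obligatory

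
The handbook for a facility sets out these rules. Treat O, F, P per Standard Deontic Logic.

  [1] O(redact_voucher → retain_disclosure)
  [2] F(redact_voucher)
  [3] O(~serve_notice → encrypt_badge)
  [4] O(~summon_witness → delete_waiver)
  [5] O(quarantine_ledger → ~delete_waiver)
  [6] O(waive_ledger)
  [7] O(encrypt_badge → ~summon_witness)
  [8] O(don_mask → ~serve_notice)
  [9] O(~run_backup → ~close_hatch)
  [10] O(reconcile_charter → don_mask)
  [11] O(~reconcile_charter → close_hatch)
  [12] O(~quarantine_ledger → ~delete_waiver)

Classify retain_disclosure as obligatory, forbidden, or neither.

Neither

Premise 1 is O(redact_voucher → retain_disclosure), but O(redact_voucher) is not derivable from the premises, so it does not yield O(retain_disclosure).
No premise or chain of K-axiom applications forces O(retain_disclosure), and none forces O(~retain_disclosure). So retain_disclosure is neither obligatory nor forbidden under these norms.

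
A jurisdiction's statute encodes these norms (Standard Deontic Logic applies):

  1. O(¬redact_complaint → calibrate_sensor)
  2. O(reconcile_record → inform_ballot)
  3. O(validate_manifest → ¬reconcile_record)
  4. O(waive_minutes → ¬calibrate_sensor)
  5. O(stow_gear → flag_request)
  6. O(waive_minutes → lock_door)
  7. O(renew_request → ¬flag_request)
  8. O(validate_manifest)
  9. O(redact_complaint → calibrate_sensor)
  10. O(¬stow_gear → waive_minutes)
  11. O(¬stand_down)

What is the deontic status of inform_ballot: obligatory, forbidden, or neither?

Neither

Premise 2 is O(reconcile_record → inform_ballot), but O(reconcile_record) is not derivable from the premises, so it does not yield O(inform_ballot).
No premise or chain of K-axiom applications forces O(inform_ballot), and none forces O(¬inform_ballot). So inform_ballot is neither obligatory nor forbidden under these norms.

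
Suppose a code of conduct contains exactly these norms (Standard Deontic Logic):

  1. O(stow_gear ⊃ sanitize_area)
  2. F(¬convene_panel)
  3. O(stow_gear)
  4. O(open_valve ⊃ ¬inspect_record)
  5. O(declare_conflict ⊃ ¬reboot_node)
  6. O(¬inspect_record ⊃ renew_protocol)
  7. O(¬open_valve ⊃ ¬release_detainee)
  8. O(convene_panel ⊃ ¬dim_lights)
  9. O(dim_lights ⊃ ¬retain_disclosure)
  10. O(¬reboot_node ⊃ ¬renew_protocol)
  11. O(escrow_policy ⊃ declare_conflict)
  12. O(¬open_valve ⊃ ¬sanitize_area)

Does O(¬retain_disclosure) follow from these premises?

No

Premise 9 is O(dim_lights ⊃ ¬retain_disclosure), but O(dim_lights) is not derivable from the premises, so it does not yield O(¬retain_disclosure).
No other premise forces O(¬retain_disclosure). An ideal world satisfying every premise can still have ¬retain_disclosure false, so O(¬retain_disclosure) is not derivable.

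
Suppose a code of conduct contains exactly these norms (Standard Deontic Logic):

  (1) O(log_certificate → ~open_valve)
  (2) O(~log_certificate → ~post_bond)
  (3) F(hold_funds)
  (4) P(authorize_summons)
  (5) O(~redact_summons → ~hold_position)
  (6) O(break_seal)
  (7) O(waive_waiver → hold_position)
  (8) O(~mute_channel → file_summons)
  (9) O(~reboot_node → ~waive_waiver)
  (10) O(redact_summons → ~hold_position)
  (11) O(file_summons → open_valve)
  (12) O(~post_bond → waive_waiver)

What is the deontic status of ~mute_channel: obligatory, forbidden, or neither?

Premises 10 and 5 cover both cases: O(redact_summons → ~hold_position) and O(~redact_summons → ~hold_position). Since redact_summons ∨ ~redact_summons is a tautology, O(~hold_position) follows.
Premise 7 is O(waive_waiver → hold_position); contrapositively O(~hold_position → ~waive_waiver). Since O(~hold_position) holds, K gives O(~waive_waiver).
The contrapositive of premise 12 (O(~post_bond → waive_waiver)) is O(~waive_waiver → post_bond), and O(~waive_waiver) is already established, so O(post_bond).
The contrapositive of premise 2 (O(~log_certificate → ~post_bond)) is O(post_bond → log_certificate), and O(post_bond) is already established, so O(log_certificate).
Applying K to premise 1 (O(log_certificate → ~open_valve)) and O(log_certificate) yields O(~open_valve).
Premise 11 is O(file_summons → open_valve); contrapositively O(~open_valve → ~file_summons). Since O(~open_valve) holds, K gives O(~file_summons).
Premise 8 is O(~mute_channel → file_summons); contrapositively O(~file_summons → mute_channel). Since O(~file_summons) holds, K gives O(mute_channel).
Premises 3, 4, 6, 9 do not contribute to this derivation.
Thus O(mute_channel), which is F(~mute_channel): ~mute_channel is forbidden.

Forbidden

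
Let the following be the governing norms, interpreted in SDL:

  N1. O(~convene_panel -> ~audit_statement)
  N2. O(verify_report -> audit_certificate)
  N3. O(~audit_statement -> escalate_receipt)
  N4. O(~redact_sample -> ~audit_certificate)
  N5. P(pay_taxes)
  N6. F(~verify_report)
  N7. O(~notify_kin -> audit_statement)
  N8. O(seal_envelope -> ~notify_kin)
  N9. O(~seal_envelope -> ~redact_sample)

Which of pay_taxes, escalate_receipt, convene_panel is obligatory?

convene_panel

F(~verify_report) at premise 6 means O(verify_report).
From O(verify_report) and premise 2, O(verify_report -> audit_certificate), we obtain O(audit_certificate).
The contrapositive of premise 4 (O(~redact_sample -> ~audit_certificate)) is O(audit_certificate -> redact_sample), and O(audit_certificate) is already established, so O(redact_sample).
The contrapositive of premise 9 (O(~seal_envelope -> ~redact_sample)) is O(redact_sample -> seal_envelope), and O(redact_sample) is already established, so O(seal_envelope).
Premise 8 is O(seal_envelope -> ~notify_kin); since O(seal_envelope), deontic closure gives O(~notify_kin).
From O(~notify_kin) and premise 7, O(~notify_kin -> audit_statement), we obtain O(audit_statement).
Premise 1 is O(~convene_panel -> ~audit_statement); contrapositively O(audit_statement -> convene_panel). Since O(audit_statement) holds, K gives O(convene_panel).
So O(convene_panel) holds — convene_panel is obligatory. None of the other listed options is made obligatory by any chain of premises.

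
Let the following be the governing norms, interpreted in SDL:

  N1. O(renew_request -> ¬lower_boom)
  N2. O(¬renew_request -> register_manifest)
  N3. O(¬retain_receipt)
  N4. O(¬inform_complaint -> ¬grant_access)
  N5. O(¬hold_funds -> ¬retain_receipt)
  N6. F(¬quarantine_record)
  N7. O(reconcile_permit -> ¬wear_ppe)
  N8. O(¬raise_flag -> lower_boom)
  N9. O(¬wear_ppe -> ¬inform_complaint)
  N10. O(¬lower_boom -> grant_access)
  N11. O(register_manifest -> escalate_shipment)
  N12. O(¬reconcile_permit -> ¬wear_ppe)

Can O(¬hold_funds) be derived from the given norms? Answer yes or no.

No

Premise 5 is O(¬hold_funds -> ¬retain_receipt); even if O(¬retain_receipt) held, inferring O(¬hold_funds) would be affirming the consequent — invalid.
No other premise forces O(¬hold_funds). An ideal world satisfying every premise can still have ¬hold_funds false, so O(¬hold_funds) is not derivable.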